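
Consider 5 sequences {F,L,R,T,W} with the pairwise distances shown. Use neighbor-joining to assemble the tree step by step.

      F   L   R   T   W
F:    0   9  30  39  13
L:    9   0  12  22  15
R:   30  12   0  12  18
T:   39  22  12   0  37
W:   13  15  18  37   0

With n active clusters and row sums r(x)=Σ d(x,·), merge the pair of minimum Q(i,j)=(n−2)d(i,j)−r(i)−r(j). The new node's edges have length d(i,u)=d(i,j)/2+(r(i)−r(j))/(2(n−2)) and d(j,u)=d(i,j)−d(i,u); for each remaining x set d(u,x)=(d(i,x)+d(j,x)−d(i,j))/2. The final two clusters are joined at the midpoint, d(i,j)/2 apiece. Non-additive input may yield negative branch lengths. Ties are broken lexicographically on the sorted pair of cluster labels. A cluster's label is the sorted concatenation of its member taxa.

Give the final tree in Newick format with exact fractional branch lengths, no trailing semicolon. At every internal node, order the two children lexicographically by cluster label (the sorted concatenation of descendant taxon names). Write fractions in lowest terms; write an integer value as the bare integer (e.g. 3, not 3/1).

iteration 1: select R,T (d=12, Q=-146); attach at lengths (-1/3, 37/3); label the merged cluster RT
  updated: d(F,RT)=57/2, d(L,RT)=11, d(RT,W)=43/2
iteration 2: select F,W (d=13, Q=-74); attach at lengths (27/4, 25/4); label the merged cluster FW
  updated: d(FW,L)=11/2, d(FW,RT)=37/2
iteration 3: select FW,L (d=11/2, Q=-35); attach at lengths (13/2, -1); label the merged cluster FLW
  updated: d(FLW,RT)=12
iteration 4: select FLW,RT (d=12); attach at lengths (6, 6); label the merged cluster FLRTW
final tree: (((F:27/4,W:25/4):13/2,L:-1):6,(R:-1/3,T:37/3):6)
total length: 85/2

(((F:27/4,W:25/4):13/2,L:-1):6,(R:-1/3,T:37/3):6)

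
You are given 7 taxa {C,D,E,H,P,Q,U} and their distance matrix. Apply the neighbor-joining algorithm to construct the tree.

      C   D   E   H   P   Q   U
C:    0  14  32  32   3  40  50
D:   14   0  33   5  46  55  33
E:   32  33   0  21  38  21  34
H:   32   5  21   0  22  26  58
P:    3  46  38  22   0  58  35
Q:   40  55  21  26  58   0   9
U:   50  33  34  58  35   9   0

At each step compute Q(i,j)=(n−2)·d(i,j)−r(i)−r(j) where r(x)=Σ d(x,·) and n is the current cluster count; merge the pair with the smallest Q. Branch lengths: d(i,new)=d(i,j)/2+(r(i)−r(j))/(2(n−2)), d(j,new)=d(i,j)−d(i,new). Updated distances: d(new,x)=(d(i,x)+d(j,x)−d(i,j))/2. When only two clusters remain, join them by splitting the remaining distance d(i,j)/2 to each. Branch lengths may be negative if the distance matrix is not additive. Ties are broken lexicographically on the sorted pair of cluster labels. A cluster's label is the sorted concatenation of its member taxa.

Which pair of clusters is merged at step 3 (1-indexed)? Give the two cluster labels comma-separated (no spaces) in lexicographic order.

E,QU

step 1: merge (Q,U) at d=9, Q=-383; branch lengths Q→7/2, U→11/2; new cluster QU
  updated: d(C,QU)=81/2, d(D,QU)=79/2, d(E,QU)=23, d(H,QU)=75/2, d(P,QU)=42
step 2: merge (C,P) at d=3, Q=-521/2; branch lengths C→-35/16, P→83/16; new cluster CP
  updated: d(CP,D)=57/2, d(CP,E)=67/2, d(CP,H)=51/2, d(CP,QU)=159/4
step 3: merge (E,QU) at d=23, Q=-725/4; branch lengths E→53/8, QU→131/8; new cluster EQU
  updated: d(CP,EQU)=201/8, d(D,EQU)=99/4, d(EQU,H)=71/4
step 4: merge (CP,EQU) at d=201/8, Q=-193/2; branch lengths CP→247/16, EQU→155/16; new cluster CEPQU
  updated: d(CEPQU,D)=225/16, d(CEPQU,H)=145/16
step 5: merge (CEPQU,D) at d=225/16, Q=-225/8; branch lengths CEPQU→145/16, D→5; new cluster CDEPQU
  updated: d(CDEPQU,H)=0
step 6: merge (CDEPQU,H) at d=0; branch lengths CDEPQU→0, H→0; new cluster CDEHPQU
final tree: ((((C:-35/16,P:83/16):247/16,(E:53/8,(Q:7/2,U:11/2):131/8):155/16):145/16,D:5):0,H:0)
total length: 1187/16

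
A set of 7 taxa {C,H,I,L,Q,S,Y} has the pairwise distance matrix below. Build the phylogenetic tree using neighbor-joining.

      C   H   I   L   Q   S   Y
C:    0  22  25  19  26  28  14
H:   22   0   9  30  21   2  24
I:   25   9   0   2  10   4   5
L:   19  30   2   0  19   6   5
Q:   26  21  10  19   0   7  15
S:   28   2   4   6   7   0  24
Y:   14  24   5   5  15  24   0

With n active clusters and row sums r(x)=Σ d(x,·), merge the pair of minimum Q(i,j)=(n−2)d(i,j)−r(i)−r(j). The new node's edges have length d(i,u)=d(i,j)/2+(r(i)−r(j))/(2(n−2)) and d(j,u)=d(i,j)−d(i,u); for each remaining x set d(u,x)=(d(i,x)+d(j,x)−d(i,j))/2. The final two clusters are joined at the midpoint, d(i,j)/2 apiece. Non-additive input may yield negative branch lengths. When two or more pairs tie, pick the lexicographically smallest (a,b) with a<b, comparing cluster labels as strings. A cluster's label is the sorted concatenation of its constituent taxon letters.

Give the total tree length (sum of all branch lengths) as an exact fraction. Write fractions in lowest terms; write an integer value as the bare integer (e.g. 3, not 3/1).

317/8

iteration 1: select H,S (d=2, Q=-169); attach at lengths (47/10, -27/10); label the merged cluster HS
  updated: d(C,HS)=24, d(HS,I)=11/2, d(HS,L)=17, d(HS,Q)=13, d(HS,Y)=23
iteration 2: select C,Y (d=14, Q=-114); attach at lengths (51/4, 5/4); label the merged cluster CY
  updated: d(CY,HS)=33/2, d(CY,I)=8, d(CY,L)=5, d(CY,Q)=27/2
iteration 3: select CY,L (d=5, Q=-71); attach at lengths (5/2, 5/2); label the merged cluster CLY
  updated: d(CLY,HS)=57/4, d(CLY,I)=5/2, d(CLY,Q)=55/4
iteration 4: select CLY,I (d=5/2, Q=-87/2); attach at lengths (35/8, -15/8); label the merged cluster CILY
  updated: d(CILY,HS)=69/8, d(CILY,Q)=85/8
iteration 5: select CILY,HS (d=69/8, Q=-129/4); attach at lengths (25/8, 11/2); label the merged cluster CHILSY
  updated: d(CHILSY,Q)=15/2
iteration 6: select CHILSY,Q (d=15/2); attach at lengths (15/4, 15/4); label the merged cluster CHILQSY
final tree: (((((C:51/4,Y:5/4):5/2,L:5/2):35/8,I:-15/8):25/8,(H:47/10,S:-27/10):11/2):15/4,Q:15/4)
total length: 317/8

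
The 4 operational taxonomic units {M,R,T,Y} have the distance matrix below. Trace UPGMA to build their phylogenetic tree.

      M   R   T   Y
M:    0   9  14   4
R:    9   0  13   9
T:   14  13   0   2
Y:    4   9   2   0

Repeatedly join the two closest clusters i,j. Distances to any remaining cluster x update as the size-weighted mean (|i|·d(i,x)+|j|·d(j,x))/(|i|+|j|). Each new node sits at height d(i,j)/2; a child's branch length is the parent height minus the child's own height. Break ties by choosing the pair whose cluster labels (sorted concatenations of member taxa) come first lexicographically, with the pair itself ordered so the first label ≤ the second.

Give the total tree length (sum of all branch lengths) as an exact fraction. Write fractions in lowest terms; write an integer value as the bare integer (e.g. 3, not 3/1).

step 1: merge (T,Y) at d=2; branch lengths T→1, Y→1; new cluster TY
  updated: d(M,TY)=9, d(R,TY)=11
step 2: merge (M,R) at d=9; branch lengths M→9/2, R→9/2; new cluster MR
  updated: d(MR,TY)=10
step 3: merge (MR,TY) at d=10; branch lengths MR→1/2, TY→4; new cluster MRTY
final tree: ((M:9/2,R:9/2):1/2,(T:1,Y:1):4)
total length: 31/2

31/2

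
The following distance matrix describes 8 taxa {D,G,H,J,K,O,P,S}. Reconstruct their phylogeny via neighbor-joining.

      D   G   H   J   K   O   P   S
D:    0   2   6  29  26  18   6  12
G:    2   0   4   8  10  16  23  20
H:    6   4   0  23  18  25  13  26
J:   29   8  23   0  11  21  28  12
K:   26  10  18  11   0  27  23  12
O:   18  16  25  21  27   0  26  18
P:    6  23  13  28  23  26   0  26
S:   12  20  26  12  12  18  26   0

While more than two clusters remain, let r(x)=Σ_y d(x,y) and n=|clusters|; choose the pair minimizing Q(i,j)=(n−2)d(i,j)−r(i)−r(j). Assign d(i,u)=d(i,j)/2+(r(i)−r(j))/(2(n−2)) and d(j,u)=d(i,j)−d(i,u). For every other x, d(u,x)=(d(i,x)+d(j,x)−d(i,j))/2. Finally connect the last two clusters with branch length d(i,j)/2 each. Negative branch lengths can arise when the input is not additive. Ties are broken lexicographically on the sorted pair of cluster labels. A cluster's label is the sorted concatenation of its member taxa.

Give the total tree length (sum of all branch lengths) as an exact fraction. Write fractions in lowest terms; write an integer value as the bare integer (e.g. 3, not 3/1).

425/8

step 1: merge (D,P) at d=6, Q=-208; branch lengths D→-5/6, P→41/6; new cluster DP
  updated: d(DP,G)=19/2, d(DP,H)=13/2, d(DP,J)=51/2, d(DP,K)=43/2, d(DP,O)=19, d(DP,S)=16
step 2: merge (DP,H) at d=13/2, Q=-168; branch lengths DP→14/5, H→37/10; new cluster DHP
  updated: d(DHP,G)=7/2, d(DHP,J)=21, d(DHP,K)=33/2, d(DHP,O)=75/4, d(DHP,S)=71/4
step 3: merge (DHP,G) at d=7/2, Q=-121; branch lengths DHP→17/4, G→-3/4; new cluster DGHP
  updated: d(DGHP,J)=51/4, d(DGHP,K)=23/2, d(DGHP,O)=125/8, d(DGHP,S)=137/8
step 4: merge (DGHP,O) at d=125/8, Q=-367/4; branch lengths DGHP→89/24, O→143/12; new cluster DGHOP
  updated: d(DGHOP,J)=145/16, d(DGHOP,K)=183/16, d(DGHOP,S)=39/4
step 5: merge (DGHOP,S) at d=39/4, Q=-89/2; branch lengths DGHOP→4, S→23/4; new cluster DGHOPS
  updated: d(DGHOPS,J)=181/32, d(DGHOPS,K)=219/32
step 6: merge (DGHOPS,J) at d=181/32, Q=-47/2; branch lengths DGHOPS→3/4, J→157/32; new cluster DGHJOPS
  updated: d(DGHJOPS,K)=195/32
step 7: merge (DGHJOPS,K) at d=195/32; branch lengths DGHJOPS→195/64, K→195/64; new cluster DGHJKOPS
final tree: (((((((D:-5/6,P:41/6):14/5,H:37/10):17/4,G:-3/4):89/24,O:143/12):4,S:23/4):3/4,J:157/32):195/64,K:195/64)
total length: 425/8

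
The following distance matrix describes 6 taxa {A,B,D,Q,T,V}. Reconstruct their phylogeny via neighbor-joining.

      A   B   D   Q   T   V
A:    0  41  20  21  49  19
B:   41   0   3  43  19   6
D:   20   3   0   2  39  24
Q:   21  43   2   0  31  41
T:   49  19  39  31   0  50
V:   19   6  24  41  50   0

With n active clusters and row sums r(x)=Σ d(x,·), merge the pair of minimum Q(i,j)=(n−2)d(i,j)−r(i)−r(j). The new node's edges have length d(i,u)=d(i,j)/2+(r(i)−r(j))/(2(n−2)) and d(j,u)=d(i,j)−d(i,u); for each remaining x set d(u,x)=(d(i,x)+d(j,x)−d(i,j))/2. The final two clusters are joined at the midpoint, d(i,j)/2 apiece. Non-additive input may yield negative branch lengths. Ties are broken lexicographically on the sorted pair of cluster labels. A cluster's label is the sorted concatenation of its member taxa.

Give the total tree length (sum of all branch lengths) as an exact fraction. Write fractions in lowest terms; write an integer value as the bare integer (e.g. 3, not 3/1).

1. join B+V (d=6, Q=-228) ⇒ BV; edges |B|=-1/2, |V|=13/2
  updated: d(A,BV)=27, d(BV,D)=21/2, d(BV,Q)=39, d(BV,T)=63/2
2. join BV+T (d=63/2, Q=-164) ⇒ BTV; edges |BV|=26/3, |T|=137/6
  updated: d(A,BTV)=89/4, d(BTV,D)=9, d(BTV,Q)=77/4
3. join A+BTV (d=89/4, Q=-277/4) ⇒ ABTV; edges |A|=229/16, |BTV|=127/16
  updated: d(ABTV,D)=27/8, d(ABTV,Q)=9
4. join ABTV+D (d=27/8, Q=-115/8) ⇒ ABDTV; edges |ABTV|=83/16, |D|=-29/16
  updated: d(ABDTV,Q)=61/16
5. join ABDTV+Q (d=61/16) ⇒ ABDQTV; edges |ABDTV|=61/32, |Q|=61/32
final tree: (((A:229/16,((B:-1/2,V:13/2):26/3,T:137/6):127/16):83/16,D:-29/16):61/32,Q:61/32)
total length: 1071/16

1071/16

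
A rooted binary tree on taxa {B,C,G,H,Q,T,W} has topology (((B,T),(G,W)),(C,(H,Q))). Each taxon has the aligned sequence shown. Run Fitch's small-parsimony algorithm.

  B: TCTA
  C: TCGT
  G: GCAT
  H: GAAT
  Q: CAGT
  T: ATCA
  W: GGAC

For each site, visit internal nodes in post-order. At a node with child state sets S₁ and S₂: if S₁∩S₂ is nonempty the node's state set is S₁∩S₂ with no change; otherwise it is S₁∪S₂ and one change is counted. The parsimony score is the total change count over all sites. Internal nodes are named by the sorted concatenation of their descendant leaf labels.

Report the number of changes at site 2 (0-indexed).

site 0, node BT: B={T} ∪ T={A} → {A,T} (+1)
site 0, node GW: G={G} ∩ W={G} → {G} (+0)
site 0, node BGTW: BT={A,T} ∪ GW={G} → {A,G,T} (+1)
site 0, node HQ: H={G} ∪ Q={C} → {C,G} (+1)
site 0, node CHQ: C={T} ∪ HQ={C,G} → {C,G,T} (+1)
site 0, node BCGHQTW: BGTW={A,G,T} ∩ CHQ={C,G,T} → {G,T} (+0)
site 1, node BT: B={C} ∪ T={T} → {C,T} (+1)
site 1, node GW: G={C} ∪ W={G} → {C,G} (+1)
site 1, node BGTW: BT={C,T} ∩ GW={C,G} → {C} (+0)
site 1, node HQ: H={A} ∩ Q={A} → {A} (+0)
site 1, node CHQ: C={C} ∪ HQ={A} → {A,C} (+1)
site 1, node BCGHQTW: BGTW={C} ∩ CHQ={A,C} → {C} (+0)
site 2, node BT: B={T} ∪ T={C} → {C,T} (+1)
site 2, node GW: G={A} ∩ W={A} → {A} (+0)
site 2, node BGTW: BT={C,T} ∪ GW={A} → {A,C,T} (+1)
site 2, node HQ: H={A} ∪ Q={G} → {A,G} (+1)
site 2, node CHQ: C={G} ∩ HQ={A,G} → {G} (+0)
site 2, node BCGHQTW: BGTW={A,C,T} ∪ CHQ={G} → {A,C,G,T} (+1)
site 3, node BT: B={A} ∩ T={A} → {A} (+0)
site 3, node GW: G={T} ∪ W={C} → {C,T} (+1)
site 3, node BGTW: BT={A} ∪ GW={C,T} → {A,C,T} (+1)
site 3, node HQ: H={T} ∩ Q={T} → {T} (+0)
site 3, node CHQ: C={T} ∩ HQ={T} → {T} (+0)
site 3, node BCGHQTW: BGTW={A,C,T} ∩ CHQ={T} → {T} (+0)
per-site changes: [4, 3, 4, 2]; total = 13

4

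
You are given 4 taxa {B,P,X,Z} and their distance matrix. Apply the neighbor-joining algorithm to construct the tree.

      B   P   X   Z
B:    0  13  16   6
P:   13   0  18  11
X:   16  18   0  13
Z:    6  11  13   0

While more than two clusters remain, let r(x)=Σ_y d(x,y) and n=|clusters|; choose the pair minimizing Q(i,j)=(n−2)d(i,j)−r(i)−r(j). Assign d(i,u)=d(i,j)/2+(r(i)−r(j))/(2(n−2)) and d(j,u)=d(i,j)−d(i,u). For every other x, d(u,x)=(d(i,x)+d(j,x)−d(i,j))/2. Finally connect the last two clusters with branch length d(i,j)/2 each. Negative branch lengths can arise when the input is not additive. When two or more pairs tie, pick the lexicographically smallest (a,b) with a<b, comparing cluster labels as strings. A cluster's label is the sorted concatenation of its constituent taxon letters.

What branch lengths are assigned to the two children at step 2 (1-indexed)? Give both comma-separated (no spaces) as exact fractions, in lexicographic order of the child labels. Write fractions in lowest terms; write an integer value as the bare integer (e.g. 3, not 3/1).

5/4,31/4

step 1: merge (B,Z) at d=6, Q=-53; branch lengths B→17/4, Z→7/4; new cluster BZ
  updated: d(BZ,P)=9, d(BZ,X)=23/2
step 2: merge (BZ,P) at d=9, Q=-77/2; branch lengths BZ→5/4, P→31/4; new cluster BPZ
  updated: d(BPZ,X)=41/4
step 3: merge (BPZ,X) at d=41/4; branch lengths BPZ→41/8, X→41/8; new cluster BPXZ
final tree: (((B:17/4,Z:7/4):5/4,P:31/4):41/8,X:41/8)
total length: 101/4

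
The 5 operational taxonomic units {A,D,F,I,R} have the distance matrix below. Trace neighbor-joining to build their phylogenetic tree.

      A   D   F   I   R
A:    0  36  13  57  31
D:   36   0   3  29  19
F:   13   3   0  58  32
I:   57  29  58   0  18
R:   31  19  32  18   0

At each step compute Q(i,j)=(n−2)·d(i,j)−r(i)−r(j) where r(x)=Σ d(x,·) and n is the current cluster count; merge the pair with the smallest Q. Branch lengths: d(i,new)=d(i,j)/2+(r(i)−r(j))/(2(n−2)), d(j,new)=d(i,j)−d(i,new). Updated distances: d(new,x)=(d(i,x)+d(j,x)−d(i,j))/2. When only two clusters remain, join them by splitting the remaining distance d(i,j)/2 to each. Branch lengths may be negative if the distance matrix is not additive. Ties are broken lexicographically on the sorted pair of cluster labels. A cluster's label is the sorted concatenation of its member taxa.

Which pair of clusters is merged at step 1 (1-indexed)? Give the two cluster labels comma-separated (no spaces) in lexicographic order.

I,R

1. join I+R (d=18, Q=-208) ⇒ IR; edges |I|=58/3, |R|=-4/3
  updated: d(A,IR)=35, d(D,IR)=15, d(F,IR)=36
2. join A+F (d=13, Q=-110) ⇒ AF; edges |A|=29/2, |F|=-3/2
  updated: d(AF,D)=13, d(AF,IR)=29
3. join AF+D (d=13, Q=-57) ⇒ ADF; edges |AF|=27/2, |D|=-1/2
  updated: d(ADF,IR)=31/2
4. join ADF+IR (d=31/2) ⇒ ADFIR; edges |ADF|=31/4, |IR|=31/4
final tree: (((A:29/2,F:-3/2):27/2,D:-1/2):31/4,(I:58/3,R:-4/3):31/4)
total length: 119/2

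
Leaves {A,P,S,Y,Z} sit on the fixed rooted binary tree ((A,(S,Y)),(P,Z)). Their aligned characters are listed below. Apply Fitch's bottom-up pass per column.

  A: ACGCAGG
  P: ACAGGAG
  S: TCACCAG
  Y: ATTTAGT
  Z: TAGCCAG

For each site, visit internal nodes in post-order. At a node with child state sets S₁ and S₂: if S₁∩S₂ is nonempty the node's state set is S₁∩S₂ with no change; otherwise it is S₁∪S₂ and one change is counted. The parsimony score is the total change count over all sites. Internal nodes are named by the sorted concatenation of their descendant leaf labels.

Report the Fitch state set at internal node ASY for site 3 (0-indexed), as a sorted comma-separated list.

SY@0: {T} ∪ {A} = {A,T} (union, +1)
ASY@0: {A} ∩ {A,T} = {A} (intersection, +0)
PZ@0: {A} ∪ {T} = {A,T} (union, +1)
APSYZ@0: {A} ∩ {A,T} = {A} (intersection, +0)
SY@1: {C} ∪ {T} = {C,T} (union, +1)
ASY@1: {C} ∩ {C,T} = {C} (intersection, +0)
PZ@1: {C} ∪ {A} = {A,C} (union, +1)
APSYZ@1: {C} ∩ {A,C} = {C} (intersection, +0)
SY@2: {A} ∪ {T} = {A,T} (union, +1)
ASY@2: {G} ∪ {A,T} = {A,G,T} (union, +1)
PZ@2: {A} ∪ {G} = {A,G} (union, +1)
APSYZ@2: {A,G,T} ∩ {A,G} = {A,G} (intersection, +0)
SY@3: {C} ∪ {T} = {C,T} (union, +1)
ASY@3: {C} ∩ {C,T} = {C} (intersection, +0)
PZ@3: {G} ∪ {C} = {C,G} (union, +1)
APSYZ@3: {C} ∩ {C,G} = {C} (intersection, +0)
SY@4: {C} ∪ {A} = {A,C} (union, +1)
ASY@4: {A} ∩ {A,C} = {A} (intersection, +0)
PZ@4: {G} ∪ {C} = {C,G} (union, +1)
APSYZ@4: {A} ∪ {C,G} = {A,C,G} (union, +1)
SY@5: {A} ∪ {G} = {A,G} (union, +1)
ASY@5: {G} ∩ {A,G} = {G} (intersection, +0)
PZ@5: {A} ∩ {A} = {A} (intersection, +0)
APSYZ@5: {G} ∪ {A} = {A,G} (union, +1)
SY@6: {G} ∪ {T} = {G,T} (union, +1)
ASY@6: {G} ∩ {G,T} = {G} (intersection, +0)
PZ@6: {G} ∩ {G} = {G} (intersection, +0)
APSYZ@6: {G} ∩ {G} = {G} (intersection, +0)
per-site changes: [2, 2, 3, 2, 3, 2, 1]; total = 15

C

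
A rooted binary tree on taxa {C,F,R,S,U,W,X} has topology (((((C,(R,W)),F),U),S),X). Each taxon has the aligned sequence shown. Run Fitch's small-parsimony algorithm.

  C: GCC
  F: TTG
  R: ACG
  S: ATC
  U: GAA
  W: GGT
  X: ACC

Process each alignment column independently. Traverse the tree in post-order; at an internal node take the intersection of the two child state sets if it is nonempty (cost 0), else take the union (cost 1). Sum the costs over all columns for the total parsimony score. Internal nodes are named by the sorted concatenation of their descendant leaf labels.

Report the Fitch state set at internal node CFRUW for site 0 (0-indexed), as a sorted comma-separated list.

G

RW@0: {A} ∪ {G} = {A,G} (union, +1)
CRW@0: {G} ∩ {A,G} = {G} (intersection, +0)
CFRW@0: {G} ∪ {T} = {G,T} (union, +1)
CFRUW@0: {G,T} ∩ {G} = {G} (intersection, +0)
CFRSUW@0: {G} ∪ {A} = {A,G} (union, +1)
CFRSUWX@0: {A,G} ∩ {A} = {A} (intersection, +0)
RW@1: {C} ∪ {G} = {C,G} (union, +1)
CRW@1: {C} ∩ {C,G} = {C} (intersection, +0)
CFRW@1: {C} ∪ {T} = {C,T} (union, +1)
CFRUW@1: {C,T} ∪ {A} = {A,C,T} (union, +1)
CFRSUW@1: {A,C,T} ∩ {T} = {T} (intersection, +0)
CFRSUWX@1: {T} ∪ {C} = {C,T} (union, +1)
RW@2: {G} ∪ {T} = {G,T} (union, +1)
CRW@2: {C} ∪ {G,T} = {C,G,T} (union, +1)
CFRW@2: {C,G,T} ∩ {G} = {G} (intersection, +0)
CFRUW@2: {G} ∪ {A} = {A,G} (union, +1)
CFRSUW@2: {A,G} ∪ {C} = {A,C,G} (union, +1)
CFRSUWX@2: {A,C,G} ∩ {C} = {C} (intersection, +0)
per-site changes: [3, 4, 4]; total = 11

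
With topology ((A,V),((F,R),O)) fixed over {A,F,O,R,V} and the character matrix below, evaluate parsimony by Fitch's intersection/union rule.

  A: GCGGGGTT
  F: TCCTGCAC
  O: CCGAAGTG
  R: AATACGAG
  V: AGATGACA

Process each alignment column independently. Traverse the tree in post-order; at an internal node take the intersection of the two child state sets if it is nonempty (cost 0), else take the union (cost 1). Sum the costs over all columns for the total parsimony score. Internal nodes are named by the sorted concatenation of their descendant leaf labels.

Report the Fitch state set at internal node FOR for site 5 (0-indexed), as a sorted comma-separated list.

AV@0: {G} ∪ {A} = {A,G} (union, +1)
FR@0: {T} ∪ {A} = {A,T} (union, +1)
FOR@0: {A,T} ∪ {C} = {A,C,T} (union, +1)
AFORV@0: {A,G} ∩ {A,C,T} = {A} (intersection, +0)
AV@1: {C} ∪ {G} = {C,G} (union, +1)
FR@1: {C} ∪ {A} = {A,C} (union, +1)
FOR@1: {A,C} ∩ {C} = {C} (intersection, +0)
AFORV@1: {C,G} ∩ {C} = {C} (intersection, +0)
AV@2: {G} ∪ {A} = {A,G} (union, +1)
FR@2: {C} ∪ {T} = {C,T} (union, +1)
FOR@2: {C,T} ∪ {G} = {C,G,T} (union, +1)
AFORV@2: {A,G} ∩ {C,G,T} = {G} (intersection, +0)
AV@3: {G} ∪ {T} = {G,T} (union, +1)
FR@3: {T} ∪ {A} = {A,T} (union, +1)
FOR@3: {A,T} ∩ {A} = {A} (intersection, +0)
AFORV@3: {G,T} ∪ {A} = {A,G,T} (union, +1)
AV@4: {G} ∩ {G} = {G} (intersection, +0)
FR@4: {G} ∪ {C} = {C,G} (union, +1)
FOR@4: {C,G} ∪ {A} = {A,C,G} (union, +1)
AFORV@4: {G} ∩ {A,C,G} = {G} (intersection, +0)
AV@5: {G} ∪ {A} = {A,G} (union, +1)
FR@5: {C} ∪ {G} = {C,G} (union, +1)
FOR@5: {C,G} ∩ {G} = {G} (intersection, +0)
AFORV@5: {A,G} ∩ {G} = {G} (intersection, +0)
AV@6: {T} ∪ {C} = {C,T} (union, +1)
FR@6: {A} ∩ {A} = {A} (intersection, +0)
FOR@6: {A} ∪ {T} = {A,T} (union, +1)
AFORV@6: {C,T} ∩ {A,T} = {T} (intersection, +0)
AV@7: {T} ∪ {A} = {A,T} (union, +1)
FR@7: {C} ∪ {G} = {C,G} (union, +1)
FOR@7: {C,G} ∩ {G} = {G} (intersection, +0)
AFORV@7: {A,T} ∪ {G} = {A,G,T} (union, +1)
per-site changes: [3, 2, 3, 3, 2, 2, 2, 3]; total = 20

G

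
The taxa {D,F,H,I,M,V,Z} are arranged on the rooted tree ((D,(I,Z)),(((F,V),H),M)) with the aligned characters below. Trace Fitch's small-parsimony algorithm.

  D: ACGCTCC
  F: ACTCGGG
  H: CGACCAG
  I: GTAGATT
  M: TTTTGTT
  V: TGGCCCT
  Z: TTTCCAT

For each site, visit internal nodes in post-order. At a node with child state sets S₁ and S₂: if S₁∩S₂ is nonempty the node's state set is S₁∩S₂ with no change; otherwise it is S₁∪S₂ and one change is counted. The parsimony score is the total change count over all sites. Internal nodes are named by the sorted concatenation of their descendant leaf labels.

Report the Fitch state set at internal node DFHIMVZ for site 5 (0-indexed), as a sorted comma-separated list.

A,C,T

IZ@0: {G} ∪ {T} = {G,T} (union, +1)
DIZ@0: {A} ∪ {G,T} = {A,G,T} (union, +1)
FV@0: {A} ∪ {T} = {A,T} (union, +1)
FHV@0: {A,T} ∪ {C} = {A,C,T} (union, +1)
FHMV@0: {A,C,T} ∩ {T} = {T} (intersection, +0)
DFHIMVZ@0: {A,G,T} ∩ {T} = {T} (intersection, +0)
IZ@1: {T} ∩ {T} = {T} (intersection, +0)
DIZ@1: {C} ∪ {T} = {C,T} (union, +1)
FV@1: {C} ∪ {G} = {C,G} (union, +1)
FHV@1: {C,G} ∩ {G} = {G} (intersection, +0)
FHMV@1: {G} ∪ {T} = {G,T} (union, +1)
DFHIMVZ@1: {C,T} ∩ {G,T} = {T} (intersection, +0)
IZ@2: {A} ∪ {T} = {A,T} (union, +1)
DIZ@2: {G} ∪ {A,T} = {A,G,T} (union, +1)
FV@2: {T} ∪ {G} = {G,T} (union, +1)
FHV@2: {G,T} ∪ {A} = {A,G,T} (union, +1)
FHMV@2: {A,G,T} ∩ {T} = {T} (intersection, +0)
DFHIMVZ@2: {A,G,T} ∩ {T} = {T} (intersection, +0)
IZ@3: {G} ∪ {C} = {C,G} (union, +1)
DIZ@3: {C} ∩ {C,G} = {C} (intersection, +0)
FV@3: {C} ∩ {C} = {C} (intersection, +0)
FHV@3: {C} ∩ {C} = {C} (intersection, +0)
FHMV@3: {C} ∪ {T} = {C,T} (union, +1)
DFHIMVZ@3: {C} ∩ {C,T} = {C} (intersection, +0)
IZ@4: {A} ∪ {C} = {A,C} (union, +1)
DIZ@4: {T} ∪ {A,C} = {A,C,T} (union, +1)
FV@4: {G} ∪ {C} = {C,G} (union, +1)
FHV@4: {C,G} ∩ {C} = {C} (intersection, +0)
FHMV@4: {C} ∪ {G} = {C,G} (union, +1)
DFHIMVZ@4: {A,C,T} ∩ {C,G} = {C} (intersection, +0)
IZ@5: {T} ∪ {A} = {A,T} (union, +1)
DIZ@5: {C} ∪ {A,T} = {A,C,T} (union, +1)
FV@5: {G} ∪ {C} = {C,G} (union, +1)
FHV@5: {C,G} ∪ {A} = {A,C,G} (union, +1)
FHMV@5: {A,C,G} ∪ {T} = {A,C,G,T} (union, +1)
DFHIMVZ@5: {A,C,T} ∩ {A,C,G,T} = {A,C,T} (intersection, +0)
IZ@6: {T} ∩ {T} = {T} (intersection, +0)
DIZ@6: {C} ∪ {T} = {C,T} (union, +1)
FV@6: {G} ∪ {T} = {G,T} (union, +1)
FHV@6: {G,T} ∩ {G} = {G} (intersection, +0)
FHMV@6: {G} ∪ {T} = {G,T} (union, +1)
DFHIMVZ@6: {C,T} ∩ {G,T} = {T} (intersection, +0)
per-site changes: [4, 3, 4, 2, 4, 5, 3]; total = 25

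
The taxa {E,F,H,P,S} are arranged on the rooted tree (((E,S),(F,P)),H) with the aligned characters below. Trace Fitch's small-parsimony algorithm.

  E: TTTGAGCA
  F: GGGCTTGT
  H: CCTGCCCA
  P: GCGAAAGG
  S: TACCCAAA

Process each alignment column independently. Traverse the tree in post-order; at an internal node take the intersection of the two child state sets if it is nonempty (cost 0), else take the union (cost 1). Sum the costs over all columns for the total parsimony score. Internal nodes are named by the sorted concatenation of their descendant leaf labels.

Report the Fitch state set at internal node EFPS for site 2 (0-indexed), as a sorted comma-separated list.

C,G,T

ES@0: {T} ∩ {T} = {T} (intersection, +0)
FP@0: {G} ∩ {G} = {G} (intersection, +0)
EFPS@0: {T} ∪ {G} = {G,T} (union, +1)
EFHPS@0: {G,T} ∪ {C} = {C,G,T} (union, +1)
ES@1: {T} ∪ {A} = {A,T} (union, +1)
FP@1: {G} ∪ {C} = {C,G} (union, +1)
EFPS@1: {A,T} ∪ {C,G} = {A,C,G,T} (union, +1)
EFHPS@1: {A,C,G,T} ∩ {C} = {C} (intersection, +0)
ES@2: {T} ∪ {C} = {C,T} (union, +1)
FP@2: {G} ∩ {G} = {G} (intersection, +0)
EFPS@2: {C,T} ∪ {G} = {C,G,T} (union, +1)
EFHPS@2: {C,G,T} ∩ {T} = {T} (intersection, +0)
ES@3: {G} ∪ {C} = {C,G} (union, +1)
FP@3: {C} ∪ {A} = {A,C} (union, +1)
EFPS@3: {C,G} ∩ {A,C} = {C} (intersection, +0)
EFHPS@3: {C} ∪ {G} = {C,G} (union, +1)
ES@4: {A} ∪ {C} = {A,C} (union, +1)
FP@4: {T} ∪ {A} = {A,T} (union, +1)
EFPS@4: {A,C} ∩ {A,T} = {A} (intersection, +0)
EFHPS@4: {A} ∪ {C} = {A,C} (union, +1)
ES@5: {G} ∪ {A} = {A,G} (union, +1)
FP@5: {T} ∪ {A} = {A,T} (union, +1)
EFPS@5: {A,G} ∩ {A,T} = {A} (intersection, +0)
EFHPS@5: {A} ∪ {C} = {A,C} (union, +1)
ES@6: {C} ∪ {A} = {A,C} (union, +1)
FP@6: {G} ∩ {G} = {G} (intersection, +0)
EFPS@6: {A,C} ∪ {G} = {A,C,G} (union, +1)
EFHPS@6: {A,C,G} ∩ {C} = {C} (intersection, +0)
ES@7: {A} ∩ {A} = {A} (intersection, +0)
FP@7: {T} ∪ {G} = {G,T} (union, +1)
EFPS@7: {A} ∪ {G,T} = {A,G,T} (union, +1)
EFHPS@7: {A,G,T} ∩ {A} = {A} (intersection, +0)
per-site changes: [2, 3, 2, 3, 3, 3, 2, 2]; total = 20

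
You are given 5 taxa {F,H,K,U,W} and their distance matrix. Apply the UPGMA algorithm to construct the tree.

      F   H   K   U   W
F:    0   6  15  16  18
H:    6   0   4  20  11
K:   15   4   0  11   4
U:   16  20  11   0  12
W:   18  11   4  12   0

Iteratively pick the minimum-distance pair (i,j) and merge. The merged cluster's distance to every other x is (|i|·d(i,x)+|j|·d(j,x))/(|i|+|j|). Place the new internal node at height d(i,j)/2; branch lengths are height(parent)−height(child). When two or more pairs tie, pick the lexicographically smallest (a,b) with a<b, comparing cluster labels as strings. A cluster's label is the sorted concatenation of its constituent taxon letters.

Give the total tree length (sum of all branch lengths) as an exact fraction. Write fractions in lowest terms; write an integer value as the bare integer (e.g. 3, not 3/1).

iteration 1: select H,K (d=4); attach at lengths (2, 2); label the merged cluster HK
  updated: d(F,HK)=21/2, d(HK,U)=31/2, d(HK,W)=15/2
iteration 2: select HK,W (d=15/2); attach at lengths (7/4, 15/4); label the merged cluster HKW
  updated: d(F,HKW)=13, d(HKW,U)=43/3
iteration 3: select F,HKW (d=13); attach at lengths (13/2, 11/4); label the merged cluster FHKW
  updated: d(FHKW,U)=59/4
iteration 4: select FHKW,U (d=59/4); attach at lengths (7/8, 59/8); label the merged cluster FHKUW
final tree: ((F:13/2,((H:2,K:2):7/4,W:15/4):11/4):7/8,U:59/8)
total length: 27

27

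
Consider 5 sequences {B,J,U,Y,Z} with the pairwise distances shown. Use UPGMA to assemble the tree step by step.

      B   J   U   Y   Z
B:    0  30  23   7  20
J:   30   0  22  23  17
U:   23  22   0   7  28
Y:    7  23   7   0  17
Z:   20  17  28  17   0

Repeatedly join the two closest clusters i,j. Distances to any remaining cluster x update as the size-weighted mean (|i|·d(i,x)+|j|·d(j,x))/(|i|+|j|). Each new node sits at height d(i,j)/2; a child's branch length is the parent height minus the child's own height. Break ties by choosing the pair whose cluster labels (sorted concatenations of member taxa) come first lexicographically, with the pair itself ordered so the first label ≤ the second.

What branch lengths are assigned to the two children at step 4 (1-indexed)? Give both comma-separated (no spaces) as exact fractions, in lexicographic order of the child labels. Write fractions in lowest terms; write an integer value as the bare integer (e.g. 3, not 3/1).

iteration 1: select B,Y (d=7); attach at lengths (7/2, 7/2); label the merged cluster BY
  updated: d(BY,J)=53/2, d(BY,U)=15, d(BY,Z)=37/2
iteration 2: select BY,U (d=15); attach at lengths (4, 15/2); label the merged cluster BUY
  updated: d(BUY,J)=25, d(BUY,Z)=65/3
iteration 3: select J,Z (d=17); attach at lengths (17/2, 17/2); label the merged cluster JZ
  updated: d(BUY,JZ)=70/3
iteration 4: select BUY,JZ (d=70/3); attach at lengths (25/6, 19/6); label the merged cluster BJUYZ
final tree: (((B:7/2,Y:7/2):4,U:15/2):25/6,(J:17/2,Z:17/2):19/6)
total length: 257/6

25/6,19/6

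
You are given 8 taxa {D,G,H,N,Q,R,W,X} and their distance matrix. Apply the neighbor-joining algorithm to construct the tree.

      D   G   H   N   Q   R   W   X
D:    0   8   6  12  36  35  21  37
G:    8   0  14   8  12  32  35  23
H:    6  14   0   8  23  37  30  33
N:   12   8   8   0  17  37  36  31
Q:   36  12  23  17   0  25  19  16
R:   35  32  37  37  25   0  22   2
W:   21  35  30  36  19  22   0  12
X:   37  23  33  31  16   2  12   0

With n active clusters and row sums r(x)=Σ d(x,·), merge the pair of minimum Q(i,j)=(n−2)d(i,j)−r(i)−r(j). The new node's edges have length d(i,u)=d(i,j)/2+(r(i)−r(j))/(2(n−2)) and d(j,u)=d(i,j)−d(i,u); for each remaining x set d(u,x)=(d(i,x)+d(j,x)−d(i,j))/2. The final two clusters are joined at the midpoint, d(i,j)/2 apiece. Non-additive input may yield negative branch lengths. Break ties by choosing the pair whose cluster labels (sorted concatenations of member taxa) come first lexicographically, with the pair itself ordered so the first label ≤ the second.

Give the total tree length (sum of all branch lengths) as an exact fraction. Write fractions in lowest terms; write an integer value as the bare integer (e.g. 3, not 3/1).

911/16

step 1: merge (R,X) at d=2, Q=-332; branch lengths R→4, X→-2; new cluster RX
  updated: d(D,RX)=35, d(G,RX)=53/2, d(H,RX)=34, d(N,RX)=33, d(Q,RX)=39/2, d(RX,W)=16
step 2: merge (RX,W) at d=16, Q=-241; branch lengths RX→87/10, W→73/10; new cluster RWX
  updated: d(D,RWX)=20, d(G,RWX)=91/4, d(H,RWX)=24, d(N,RWX)=53/2, d(Q,RWX)=45/4
step 3: merge (Q,RWX) at d=45/4, Q=-635/4; branch lengths Q→159/32, RWX→201/32; new cluster QRWX
  updated: d(D,QRWX)=179/8, d(G,QRWX)=47/4, d(H,QRWX)=143/8, d(N,QRWX)=129/8
step 4: merge (D,H) at d=6, Q=-305/4; branch lengths D→41/12, H→31/12; new cluster DH
  updated: d(DH,G)=8, d(DH,N)=7, d(DH,QRWX)=137/8
step 5: merge (DH,N) at d=7, Q=-197/4; branch lengths DH→15/4, N→13/4; new cluster DHN
  updated: d(DHN,G)=9/2, d(DHN,QRWX)=105/8
step 6: merge (DHN,G) at d=9/2, Q=-235/8; branch lengths DHN→47/16, G→25/16; new cluster DGHN
  updated: d(DGHN,QRWX)=163/16
step 7: merge (DGHN,QRWX) at d=163/16; branch lengths DGHN→163/32, QRWX→163/32; new cluster DGHNQRWX
final tree: ((((D:41/12,H:31/12):15/4,N:13/4):47/16,G:25/16):163/32,(Q:159/32,((R:4,X:-2):87/10,W:73/10):201/32):163/32)
total length: 911/16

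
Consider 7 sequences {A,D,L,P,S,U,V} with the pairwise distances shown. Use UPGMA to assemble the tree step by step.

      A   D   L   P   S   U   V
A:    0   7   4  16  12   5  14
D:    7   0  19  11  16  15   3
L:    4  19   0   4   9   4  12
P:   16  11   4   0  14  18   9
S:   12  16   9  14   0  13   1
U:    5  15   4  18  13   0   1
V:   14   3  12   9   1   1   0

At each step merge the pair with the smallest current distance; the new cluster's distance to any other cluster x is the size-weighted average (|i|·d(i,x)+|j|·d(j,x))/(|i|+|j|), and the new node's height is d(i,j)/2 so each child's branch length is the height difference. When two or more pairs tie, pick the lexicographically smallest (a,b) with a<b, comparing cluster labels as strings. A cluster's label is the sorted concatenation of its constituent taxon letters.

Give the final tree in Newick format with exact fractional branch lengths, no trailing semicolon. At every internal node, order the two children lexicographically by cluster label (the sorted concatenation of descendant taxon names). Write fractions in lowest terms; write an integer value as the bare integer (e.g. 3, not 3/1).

1. join S+V (d=1) ⇒ SV; edges |S|=1/2, |V|=1/2
  updated: d(A,SV)=13, d(D,SV)=19/2, d(L,SV)=21/2, d(P,SV)=23/2, d(SV,U)=7
2. join A+L (d=4) ⇒ AL; edges |A|=2, |L|=2
  updated: d(AL,D)=13, d(AL,P)=10, d(AL,SV)=47/4, d(AL,U)=9/2
3. join AL+U (d=9/2) ⇒ ALU; edges |AL|=1/4, |U|=9/4
  updated: d(ALU,D)=41/3, d(ALU,P)=38/3, d(ALU,SV)=61/6
4. join D+SV (d=19/2) ⇒ DSV; edges |D|=19/4, |SV|=17/4
  updated: d(ALU,DSV)=34/3, d(DSV,P)=34/3
5. join ALU+DSV (d=34/3) ⇒ ADLSUV; edges |ALU|=41/12, |DSV|=11/12
  updated: d(ADLSUV,P)=12
6. join ADLSUV+P (d=12) ⇒ ADLPSUV; edges |ADLSUV|=1/3, |P|=6
final tree: ((((A:2,L:2):1/4,U:9/4):41/12,(D:19/4,(S:1/2,V:1/2):17/4):11/12):1/3,P:6)
total length: 163/6

((((A:2,L:2):1/4,U:9/4):41/12,(D:19/4,(S:1/2,V:1/2):17/4):11/12):1/3,P:6)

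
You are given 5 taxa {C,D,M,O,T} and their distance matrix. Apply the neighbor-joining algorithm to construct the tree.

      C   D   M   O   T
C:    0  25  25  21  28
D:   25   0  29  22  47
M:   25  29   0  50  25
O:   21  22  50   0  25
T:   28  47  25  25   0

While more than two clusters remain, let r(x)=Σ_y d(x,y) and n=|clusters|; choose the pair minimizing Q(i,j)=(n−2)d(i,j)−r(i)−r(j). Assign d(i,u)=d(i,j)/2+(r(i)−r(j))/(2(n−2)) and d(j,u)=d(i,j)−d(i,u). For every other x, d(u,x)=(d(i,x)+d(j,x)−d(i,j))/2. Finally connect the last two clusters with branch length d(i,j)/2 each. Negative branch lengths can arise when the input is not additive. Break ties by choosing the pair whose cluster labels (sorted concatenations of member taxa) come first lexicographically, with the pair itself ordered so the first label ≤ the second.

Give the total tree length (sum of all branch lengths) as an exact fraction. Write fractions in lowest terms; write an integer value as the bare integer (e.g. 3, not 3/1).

iteration 1: select M,T (d=25, Q=-179); attach at lengths (79/6, 71/6); label the merged cluster MT
  updated: d(C,MT)=14, d(D,MT)=51/2, d(MT,O)=25
iteration 2: select C,MT (d=14, Q=-193/2); attach at lengths (47/8, 65/8); label the merged cluster CMT
  updated: d(CMT,D)=73/4, d(CMT,O)=16
iteration 3: select CMT,D (d=73/4, Q=-225/4); attach at lengths (49/8, 97/8); label the merged cluster CDMT
  updated: d(CDMT,O)=79/8
iteration 4: select CDMT,O (d=79/8); attach at lengths (79/16, 79/16); label the merged cluster CDMOT
final tree: (((C:47/8,(M:79/6,T:71/6):65/8):49/8,D:97/8):79/16,O:79/16)
total length: 537/8

537/8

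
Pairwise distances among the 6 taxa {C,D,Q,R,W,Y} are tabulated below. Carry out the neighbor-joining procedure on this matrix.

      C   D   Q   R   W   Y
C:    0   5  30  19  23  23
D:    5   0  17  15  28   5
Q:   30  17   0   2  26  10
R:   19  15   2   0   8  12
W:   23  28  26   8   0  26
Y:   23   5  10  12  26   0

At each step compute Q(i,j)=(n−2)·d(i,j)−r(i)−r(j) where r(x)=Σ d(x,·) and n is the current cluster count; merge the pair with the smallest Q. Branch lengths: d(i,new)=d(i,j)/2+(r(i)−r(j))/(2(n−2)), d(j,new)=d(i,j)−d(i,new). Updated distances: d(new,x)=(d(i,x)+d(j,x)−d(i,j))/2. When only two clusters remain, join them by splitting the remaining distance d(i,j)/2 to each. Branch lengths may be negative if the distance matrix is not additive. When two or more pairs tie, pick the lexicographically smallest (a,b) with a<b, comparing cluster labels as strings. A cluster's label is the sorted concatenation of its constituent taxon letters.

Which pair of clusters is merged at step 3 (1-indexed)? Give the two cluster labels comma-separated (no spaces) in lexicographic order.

CD,Y

step 1: merge (C,D) at d=5, Q=-150; branch lengths C→25/4, D→-5/4; new cluster CD
  updated: d(CD,Q)=21, d(CD,R)=29/2, d(CD,W)=23, d(CD,Y)=23/2
step 2: merge (R,W) at d=8, Q=-191/2; branch lengths R→-15/4, W→47/4; new cluster RW
  updated: d(CD,RW)=59/4, d(Q,RW)=10, d(RW,Y)=15
step 3: merge (CD,Y) at d=23/2, Q=-243/4; branch lengths CD→135/16, Y→49/16; new cluster CDY
  updated: d(CDY,Q)=39/4, d(CDY,RW)=73/8
step 4: merge (CDY,Q) at d=39/4, Q=-231/8; branch lengths CDY→71/16, Q→85/16; new cluster CDQY
  updated: d(CDQY,RW)=75/16
step 5: merge (CDQY,RW) at d=75/16; branch lengths CDQY→75/32, RW→75/32; new cluster CDQRWY
final tree: ((((C:25/4,D:-5/4):135/16,Y:49/16):71/16,Q:85/16):75/32,(R:-15/4,W:47/4):75/32)
total length: 623/16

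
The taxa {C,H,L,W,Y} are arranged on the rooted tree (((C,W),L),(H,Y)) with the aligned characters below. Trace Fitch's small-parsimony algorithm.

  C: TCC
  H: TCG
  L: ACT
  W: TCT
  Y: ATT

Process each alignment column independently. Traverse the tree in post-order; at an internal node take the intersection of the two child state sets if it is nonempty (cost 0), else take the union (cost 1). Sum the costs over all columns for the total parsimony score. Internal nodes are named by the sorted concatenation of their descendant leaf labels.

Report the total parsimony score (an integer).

site 0, node CW: C={T} ∩ W={T} → {T} (+0)
site 0, node CLW: CW={T} ∪ L={A} → {A,T} (+1)
site 0, node HY: H={T} ∪ Y={A} → {A,T} (+1)
site 0, node CHLWY: CLW={A,T} ∩ HY={A,T} → {A,T} (+0)
site 1, node CW: C={C} ∩ W={C} → {C} (+0)
site 1, node CLW: CW={C} ∩ L={C} → {C} (+0)
site 1, node HY: H={C} ∪ Y={T} → {C,T} (+1)
site 1, node CHLWY: CLW={C} ∩ HY={C,T} → {C} (+0)
site 2, node CW: C={C} ∪ W={T} → {C,T} (+1)
site 2, node CLW: CW={C,T} ∩ L={T} → {T} (+0)
site 2, node HY: H={G} ∪ Y={T} → {G,T} (+1)
site 2, node CHLWY: CLW={T} ∩ HY={G,T} → {T} (+0)
per-site changes: [2, 1, 2]; total = 5

5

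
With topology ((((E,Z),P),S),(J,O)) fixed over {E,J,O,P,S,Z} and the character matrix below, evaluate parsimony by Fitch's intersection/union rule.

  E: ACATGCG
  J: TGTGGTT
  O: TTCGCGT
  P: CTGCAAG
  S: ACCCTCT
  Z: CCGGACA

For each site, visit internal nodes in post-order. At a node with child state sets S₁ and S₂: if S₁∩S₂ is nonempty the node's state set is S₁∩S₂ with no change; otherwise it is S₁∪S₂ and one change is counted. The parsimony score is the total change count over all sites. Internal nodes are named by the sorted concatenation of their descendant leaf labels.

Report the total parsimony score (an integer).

21

site 0, node EZ: E={A} ∪ Z={C} → {A,C} (+1)
site 0, node EPZ: EZ={A,C} ∩ P={C} → {C} (+0)
site 0, node EPSZ: EPZ={C} ∪ S={A} → {A,C} (+1)
site 0, node JO: J={T} ∩ O={T} → {T} (+0)
site 0, node EJOPSZ: EPSZ={A,C} ∪ JO={T} → {A,C,T} (+1)
site 1, node EZ: E={C} ∩ Z={C} → {C} (+0)
site 1, node EPZ: EZ={C} ∪ P={T} → {C,T} (+1)
site 1, node EPSZ: EPZ={C,T} ∩ S={C} → {C} (+0)
site 1, node JO: J={G} ∪ O={T} → {G,T} (+1)
site 1, node EJOPSZ: EPSZ={C} ∪ JO={G,T} → {C,G,T} (+1)
site 2, node EZ: E={A} ∪ Z={G} → {A,G} (+1)
site 2, node EPZ: EZ={A,G} ∩ P={G} → {G} (+0)
site 2, node EPSZ: EPZ={G} ∪ S={C} → {C,G} (+1)
site 2, node JO: J={T} ∪ O={C} → {C,T} (+1)
site 2, node EJOPSZ: EPSZ={C,G} ∩ JO={C,T} → {C} (+0)
site 3, node EZ: E={T} ∪ Z={G} → {G,T} (+1)
site 3, node EPZ: EZ={G,T} ∪ P={C} → {C,G,T} (+1)
site 3, node EPSZ: EPZ={C,G,T} ∩ S={C} → {C} (+0)
site 3, node JO: J={G} ∩ O={G} → {G} (+0)
site 3, node EJOPSZ: EPSZ={C} ∪ JO={G} → {C,G} (+1)
site 4, node EZ: E={G} ∪ Z={A} → {A,G} (+1)
site 4, node EPZ: EZ={A,G} ∩ P={A} → {A} (+0)
site 4, node EPSZ: EPZ={A} ∪ S={T} → {A,T} (+1)
site 4, node JO: J={G} ∪ O={C} → {C,G} (+1)
site 4, node EJOPSZ: EPSZ={A,T} ∪ JO={C,G} → {A,C,G,T} (+1)
site 5, node EZ: E={C} ∩ Z={C} → {C} (+0)
site 5, node EPZ: EZ={C} ∪ P={A} → {A,C} (+1)
site 5, node EPSZ: EPZ={A,C} ∩ S={C} → {C} (+0)
site 5, node JO: J={T} ∪ O={G} → {G,T} (+1)
site 5, node EJOPSZ: EPSZ={C} ∪ JO={G,T} → {C,G,T} (+1)
site 6, node EZ: E={G} ∪ Z={A} → {A,G} (+1)
site 6, node EPZ: EZ={A,G} ∩ P={G} → {G} (+0)
site 6, node EPSZ: EPZ={G} ∪ S={T} → {G,T} (+1)
site 6, node JO: J={T} ∩ O={T} → {T} (+0)
site 6, node EJOPSZ: EPSZ={G,T} ∩ JO={T} → {T} (+0)
per-site changes: [3, 3, 3, 3, 4, 3, 2]; total = 21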